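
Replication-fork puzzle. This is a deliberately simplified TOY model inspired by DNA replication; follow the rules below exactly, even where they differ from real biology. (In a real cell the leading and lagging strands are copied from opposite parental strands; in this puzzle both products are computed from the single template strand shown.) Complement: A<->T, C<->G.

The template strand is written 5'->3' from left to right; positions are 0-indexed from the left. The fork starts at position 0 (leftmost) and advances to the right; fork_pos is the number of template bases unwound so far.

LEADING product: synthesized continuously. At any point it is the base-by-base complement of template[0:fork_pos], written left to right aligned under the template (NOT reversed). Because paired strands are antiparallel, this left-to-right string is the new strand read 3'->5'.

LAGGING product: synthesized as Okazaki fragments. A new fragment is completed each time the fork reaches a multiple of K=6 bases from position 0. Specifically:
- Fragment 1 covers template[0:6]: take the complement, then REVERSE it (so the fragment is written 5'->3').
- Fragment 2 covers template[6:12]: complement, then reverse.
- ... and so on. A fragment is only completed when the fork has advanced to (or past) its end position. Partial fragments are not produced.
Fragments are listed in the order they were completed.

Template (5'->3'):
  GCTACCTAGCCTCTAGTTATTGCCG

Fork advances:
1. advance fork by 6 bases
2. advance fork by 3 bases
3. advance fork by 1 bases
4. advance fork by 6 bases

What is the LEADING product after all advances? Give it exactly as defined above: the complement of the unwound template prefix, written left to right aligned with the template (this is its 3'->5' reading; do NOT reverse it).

Step 1: advance 6 -> fork_pos = 0 + 6 = 6.
Step 2: advance 3 -> fork_pos = 6 + 3 = 9.
Step 3: advance 1 -> fork_pos = 9 + 1 = 10.
Step 4: advance 6 -> fork_pos = 10 + 6 = 16.
Unwound prefix: template[0:16] = GCTACCTAGCCTCTAG
Complement it base by base (A<->T, C<->G), keeping left-to-right order:
  [0:5] GCTAC -> CGATG
  [5:10] CTAGC -> GATCG
  [10:15] CTCTA -> GAGAT
  [15:16] G -> C
Concatenate: CGATGGATCGGAGATC (length 16; written aligned with the template, i.e. 3'->5').

Answer: CGATGGATCGGAGATC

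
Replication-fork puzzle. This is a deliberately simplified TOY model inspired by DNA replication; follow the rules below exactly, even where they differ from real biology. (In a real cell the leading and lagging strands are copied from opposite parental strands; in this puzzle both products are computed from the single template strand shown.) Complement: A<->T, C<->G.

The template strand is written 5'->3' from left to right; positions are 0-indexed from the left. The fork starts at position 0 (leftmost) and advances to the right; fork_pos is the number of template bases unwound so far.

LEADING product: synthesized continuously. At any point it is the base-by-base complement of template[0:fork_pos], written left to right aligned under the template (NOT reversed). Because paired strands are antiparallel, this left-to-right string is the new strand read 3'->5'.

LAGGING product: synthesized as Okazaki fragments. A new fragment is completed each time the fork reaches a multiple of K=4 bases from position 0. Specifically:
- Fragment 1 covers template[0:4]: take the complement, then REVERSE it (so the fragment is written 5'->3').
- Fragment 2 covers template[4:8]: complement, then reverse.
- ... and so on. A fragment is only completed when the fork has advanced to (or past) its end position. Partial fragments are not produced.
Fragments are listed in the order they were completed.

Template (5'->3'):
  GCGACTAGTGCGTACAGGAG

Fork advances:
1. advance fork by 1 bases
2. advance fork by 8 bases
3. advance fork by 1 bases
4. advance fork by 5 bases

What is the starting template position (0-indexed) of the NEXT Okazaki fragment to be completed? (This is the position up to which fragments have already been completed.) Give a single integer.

Answer: 12

Derivation:
Step 1: advance 1 -> fork_pos = 0 + 1 = 1. Next multiple of 4 is 4 (not reached); still 0 fragment(s).
Step 2: advance 8 -> fork_pos = 1 + 8 = 9. Reached multiple(s) of 4: 4, 8 -> fragments 1-2 completed (2 total).
Step 3: advance 1 -> fork_pos = 9 + 1 = 10. Next multiple of 4 is 12 (not reached); still 2 fragment(s).
Step 4: advance 5 -> fork_pos = 10 + 5 = 15. Reached multiple(s) of 4: 12 -> fragment 3 completed (3 total).
3 fragment(s) completed, covering template[0:12] (3 x 4 = 12). The next fragment, fragment 4, covers template[12:16], so it starts at position 12.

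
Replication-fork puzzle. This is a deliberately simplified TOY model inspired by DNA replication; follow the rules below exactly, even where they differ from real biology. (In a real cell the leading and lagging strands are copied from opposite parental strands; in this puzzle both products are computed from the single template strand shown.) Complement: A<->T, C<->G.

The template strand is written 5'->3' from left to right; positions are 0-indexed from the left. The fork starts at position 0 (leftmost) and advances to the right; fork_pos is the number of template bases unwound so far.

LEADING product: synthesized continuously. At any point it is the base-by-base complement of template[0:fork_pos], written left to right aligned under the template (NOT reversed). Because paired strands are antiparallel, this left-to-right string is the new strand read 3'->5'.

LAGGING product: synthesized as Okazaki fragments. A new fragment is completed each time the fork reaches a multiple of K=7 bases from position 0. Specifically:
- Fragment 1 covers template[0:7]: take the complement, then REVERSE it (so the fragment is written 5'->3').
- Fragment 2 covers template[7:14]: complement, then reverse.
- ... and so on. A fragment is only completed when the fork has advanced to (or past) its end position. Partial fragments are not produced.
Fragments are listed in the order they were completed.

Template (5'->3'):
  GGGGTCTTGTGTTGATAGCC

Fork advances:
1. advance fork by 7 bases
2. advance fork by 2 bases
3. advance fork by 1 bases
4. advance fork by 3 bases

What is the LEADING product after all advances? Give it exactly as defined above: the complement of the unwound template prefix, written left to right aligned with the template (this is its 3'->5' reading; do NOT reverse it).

Step 1: advance 7 -> fork_pos = 0 + 7 = 7.
Step 2: advance 2 -> fork_pos = 7 + 2 = 9.
Step 3: advance 1 -> fork_pos = 9 + 1 = 10.
Step 4: advance 3 -> fork_pos = 10 + 3 = 13.
Unwound prefix: template[0:13] = GGGGTCTTGTGTT
Complement it base by base (A<->T, C<->G), keeping left-to-right order:
  [0:5] GGGGT -> CCCCA
  [5:10] CTTGT -> GAACA
  [10:13] GTT -> CAA
Concatenate: CCCCAGAACACAA (length 13; written aligned with the template, i.e. 3'->5').

Answer: CCCCAGAACACAA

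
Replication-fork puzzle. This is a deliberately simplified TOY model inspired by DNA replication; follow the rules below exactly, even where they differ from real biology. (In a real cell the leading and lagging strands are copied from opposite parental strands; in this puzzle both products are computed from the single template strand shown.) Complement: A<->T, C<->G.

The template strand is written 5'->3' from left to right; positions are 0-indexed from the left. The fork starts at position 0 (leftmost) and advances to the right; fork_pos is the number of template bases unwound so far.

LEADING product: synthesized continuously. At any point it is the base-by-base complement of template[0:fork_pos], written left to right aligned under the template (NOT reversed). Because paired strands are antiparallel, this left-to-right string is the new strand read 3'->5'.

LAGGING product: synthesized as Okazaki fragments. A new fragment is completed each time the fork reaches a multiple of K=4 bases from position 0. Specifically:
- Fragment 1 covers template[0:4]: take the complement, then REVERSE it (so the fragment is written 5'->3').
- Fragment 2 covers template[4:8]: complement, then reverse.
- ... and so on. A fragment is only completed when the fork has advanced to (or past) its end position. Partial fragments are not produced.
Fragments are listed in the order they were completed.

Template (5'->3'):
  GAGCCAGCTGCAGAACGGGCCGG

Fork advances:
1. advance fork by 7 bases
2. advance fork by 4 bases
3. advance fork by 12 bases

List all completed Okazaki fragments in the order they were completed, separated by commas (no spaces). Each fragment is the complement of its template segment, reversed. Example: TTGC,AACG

Answer: GCTC,GCTG,TGCA,GTTC,GCCC

Derivation:
Step 1: advance 7 -> fork_pos = 0 + 7 = 7. Reached multiple(s) of 4: 4 -> fragment 1 completed (1 total).
Step 2: advance 4 -> fork_pos = 7 + 4 = 11. Reached multiple(s) of 4: 8 -> fragment 2 completed (2 total).
Step 3: advance 12 -> fork_pos = 11 + 12 = 23. Reached multiple(s) of 4: 12, 16, 20 -> fragments 3-5 completed (5 total).
Final fork_pos = 23, so 5 fragment(s) are complete. Build each: template segment -> complement -> reverse.
Fragment 1: template[0:4] = GAGC -> complement CTCG -> reversed GCTC
Fragment 2: template[4:8] = CAGC -> complement GTCG -> reversed GCTG
Fragment 3: template[8:12] = TGCA -> complement ACGT -> reversed TGCA
Fragment 4: template[12:16] = GAAC -> complement CTTG -> reversed GTTC
Fragment 5: template[16:20] = GGGC -> complement CCCG -> reversed GCCC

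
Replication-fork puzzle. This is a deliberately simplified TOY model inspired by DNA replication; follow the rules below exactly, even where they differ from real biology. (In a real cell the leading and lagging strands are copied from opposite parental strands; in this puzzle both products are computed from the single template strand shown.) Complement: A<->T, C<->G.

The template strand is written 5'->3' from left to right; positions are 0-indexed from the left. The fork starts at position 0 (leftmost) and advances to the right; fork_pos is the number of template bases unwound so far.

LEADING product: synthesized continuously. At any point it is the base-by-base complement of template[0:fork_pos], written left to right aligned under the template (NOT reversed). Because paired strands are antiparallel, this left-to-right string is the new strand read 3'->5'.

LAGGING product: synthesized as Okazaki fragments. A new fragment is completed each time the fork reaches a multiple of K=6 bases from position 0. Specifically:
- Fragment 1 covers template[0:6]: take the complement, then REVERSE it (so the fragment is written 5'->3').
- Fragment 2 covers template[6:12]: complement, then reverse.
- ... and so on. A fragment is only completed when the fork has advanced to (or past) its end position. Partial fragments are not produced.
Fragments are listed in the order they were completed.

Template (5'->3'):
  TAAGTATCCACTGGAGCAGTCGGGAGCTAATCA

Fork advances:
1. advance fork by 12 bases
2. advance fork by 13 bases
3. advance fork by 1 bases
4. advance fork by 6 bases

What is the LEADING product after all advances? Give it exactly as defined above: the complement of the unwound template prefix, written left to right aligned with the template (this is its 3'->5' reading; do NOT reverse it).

Answer: ATTCATAGGTGACCTCGTCAGCCCTCGATTAG

Derivation:
Step 1: advance 12 -> fork_pos = 0 + 12 = 12.
Step 2: advance 13 -> fork_pos = 12 + 13 = 25.
Step 3: advance 1 -> fork_pos = 25 + 1 = 26.
Step 4: advance 6 -> fork_pos = 26 + 6 = 32.
Unwound prefix: template[0:32] = TAAGTATCCACTGGAGCAGTCGGGAGCTAATC
Complement it base by base (A<->T, C<->G), keeping left-to-right order:
  [0:5] TAAGT -> ATTCA
  [5:10] ATCCA -> TAGGT
  [10:15] CTGGA -> GACCT
  [15:20] GCAGT -> CGTCA
  [20:25] CGGGA -> GCCCT
  [25:30] GCTAA -> CGATT
  [30:32] TC -> AG
Concatenate: ATTCATAGGTGACCTCGTCAGCCCTCGATTAG (length 32; written aligned with the template, i.e. 3'->5').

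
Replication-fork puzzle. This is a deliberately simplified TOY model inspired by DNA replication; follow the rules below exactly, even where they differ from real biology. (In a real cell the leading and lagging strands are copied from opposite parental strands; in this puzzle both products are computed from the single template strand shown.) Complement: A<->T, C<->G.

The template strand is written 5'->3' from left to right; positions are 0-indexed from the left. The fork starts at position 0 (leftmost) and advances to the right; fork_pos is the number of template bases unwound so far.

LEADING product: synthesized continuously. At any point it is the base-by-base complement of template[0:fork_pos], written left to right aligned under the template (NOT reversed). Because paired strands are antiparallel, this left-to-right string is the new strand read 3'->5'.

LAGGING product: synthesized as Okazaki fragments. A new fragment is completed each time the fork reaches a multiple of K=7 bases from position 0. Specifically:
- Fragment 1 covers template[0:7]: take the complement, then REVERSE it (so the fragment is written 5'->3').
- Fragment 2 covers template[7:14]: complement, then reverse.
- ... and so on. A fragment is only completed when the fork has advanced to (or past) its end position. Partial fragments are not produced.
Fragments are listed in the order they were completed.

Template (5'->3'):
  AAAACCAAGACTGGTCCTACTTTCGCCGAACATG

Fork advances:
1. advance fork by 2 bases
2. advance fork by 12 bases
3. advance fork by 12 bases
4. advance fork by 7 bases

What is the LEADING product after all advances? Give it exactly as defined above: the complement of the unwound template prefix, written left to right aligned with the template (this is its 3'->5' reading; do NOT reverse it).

Step 1: advance 2 -> fork_pos = 0 + 2 = 2.
Step 2: advance 12 -> fork_pos = 2 + 12 = 14.
Step 3: advance 12 -> fork_pos = 14 + 12 = 26.
Step 4: advance 7 -> fork_pos = 26 + 7 = 33.
Unwound prefix: template[0:33] = AAAACCAAGACTGGTCCTACTTTCGCCGAACAT
Complement it base by base (A<->T, C<->G), keeping left-to-right order:
  [0:5] AAAAC -> TTTTG
  [5:10] CAAGA -> GTTCT
  [10:15] CTGGT -> GACCA
  [15:20] CCTAC -> GGATG
  [20:25] TTTCG -> AAAGC
  [25:30] CCGAA -> GGCTT
  [30:33] CAT -> GTA
Concatenate: TTTTGGTTCTGACCAGGATGAAAGCGGCTTGTA (length 33; written aligned with the template, i.e. 3'->5').

Answer: TTTTGGTTCTGACCAGGATGAAAGCGGCTTGTA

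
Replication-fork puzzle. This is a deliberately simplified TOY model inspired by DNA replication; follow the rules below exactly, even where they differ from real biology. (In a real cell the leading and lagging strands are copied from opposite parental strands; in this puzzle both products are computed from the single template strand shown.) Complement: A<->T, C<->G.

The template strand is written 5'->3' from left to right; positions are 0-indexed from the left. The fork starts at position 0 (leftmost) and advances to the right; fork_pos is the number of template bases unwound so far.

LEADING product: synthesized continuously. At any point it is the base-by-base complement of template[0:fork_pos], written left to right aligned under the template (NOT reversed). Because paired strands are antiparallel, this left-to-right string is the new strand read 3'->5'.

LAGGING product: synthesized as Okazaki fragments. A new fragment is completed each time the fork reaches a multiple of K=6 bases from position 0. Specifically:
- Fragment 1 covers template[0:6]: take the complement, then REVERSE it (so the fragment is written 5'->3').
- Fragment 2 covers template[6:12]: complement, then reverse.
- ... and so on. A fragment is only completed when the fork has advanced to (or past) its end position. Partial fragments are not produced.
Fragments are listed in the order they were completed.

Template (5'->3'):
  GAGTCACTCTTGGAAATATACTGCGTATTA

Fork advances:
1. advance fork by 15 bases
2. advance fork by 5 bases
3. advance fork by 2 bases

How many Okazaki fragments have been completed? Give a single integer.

Step 1: advance 15 -> fork_pos = 0 + 15 = 15. Reached multiple(s) of 6: 6, 12 -> fragments 1-2 completed (2 total).
Step 2: advance 5 -> fork_pos = 15 + 5 = 20. Reached multiple(s) of 6: 18 -> fragment 3 completed (3 total).
Step 3: advance 2 -> fork_pos = 20 + 2 = 22. Next multiple of 6 is 24 (not reached); still 3 fragment(s).
Check: final fork_pos = 22; the multiples of 6 that are <= 22 are 6..18 -> 22 // 6 = 3 completed fragment(s).

Answer: 3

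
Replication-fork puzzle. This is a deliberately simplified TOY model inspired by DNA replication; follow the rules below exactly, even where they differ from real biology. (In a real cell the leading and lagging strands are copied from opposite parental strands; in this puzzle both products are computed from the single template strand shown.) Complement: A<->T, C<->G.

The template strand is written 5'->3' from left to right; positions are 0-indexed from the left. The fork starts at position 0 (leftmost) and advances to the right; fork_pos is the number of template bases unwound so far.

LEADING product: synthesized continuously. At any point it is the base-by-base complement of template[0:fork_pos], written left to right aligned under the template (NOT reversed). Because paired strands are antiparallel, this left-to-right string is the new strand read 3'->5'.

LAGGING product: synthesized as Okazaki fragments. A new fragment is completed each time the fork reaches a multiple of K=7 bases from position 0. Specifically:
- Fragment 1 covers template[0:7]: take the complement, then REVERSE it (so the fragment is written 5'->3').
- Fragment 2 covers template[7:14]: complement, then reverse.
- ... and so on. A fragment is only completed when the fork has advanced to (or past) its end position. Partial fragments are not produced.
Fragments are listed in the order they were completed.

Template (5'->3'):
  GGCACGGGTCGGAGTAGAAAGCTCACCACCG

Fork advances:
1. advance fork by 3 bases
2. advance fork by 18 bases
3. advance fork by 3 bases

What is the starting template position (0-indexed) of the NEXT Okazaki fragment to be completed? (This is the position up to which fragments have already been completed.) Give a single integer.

Answer: 21

Derivation:
Step 1: advance 3 -> fork_pos = 0 + 3 = 3. Next multiple of 7 is 7 (not reached); still 0 fragment(s).
Step 2: advance 18 -> fork_pos = 3 + 18 = 21. Reached multiple(s) of 7: 7, 14, 21 -> fragments 1-3 completed (3 total).
Step 3: advance 3 -> fork_pos = 21 + 3 = 24. Next multiple of 7 is 28 (not reached); still 3 fragment(s).
3 fragment(s) completed, covering template[0:21] (3 x 7 = 21). The next fragment, fragment 4, covers template[21:28], so it starts at position 21.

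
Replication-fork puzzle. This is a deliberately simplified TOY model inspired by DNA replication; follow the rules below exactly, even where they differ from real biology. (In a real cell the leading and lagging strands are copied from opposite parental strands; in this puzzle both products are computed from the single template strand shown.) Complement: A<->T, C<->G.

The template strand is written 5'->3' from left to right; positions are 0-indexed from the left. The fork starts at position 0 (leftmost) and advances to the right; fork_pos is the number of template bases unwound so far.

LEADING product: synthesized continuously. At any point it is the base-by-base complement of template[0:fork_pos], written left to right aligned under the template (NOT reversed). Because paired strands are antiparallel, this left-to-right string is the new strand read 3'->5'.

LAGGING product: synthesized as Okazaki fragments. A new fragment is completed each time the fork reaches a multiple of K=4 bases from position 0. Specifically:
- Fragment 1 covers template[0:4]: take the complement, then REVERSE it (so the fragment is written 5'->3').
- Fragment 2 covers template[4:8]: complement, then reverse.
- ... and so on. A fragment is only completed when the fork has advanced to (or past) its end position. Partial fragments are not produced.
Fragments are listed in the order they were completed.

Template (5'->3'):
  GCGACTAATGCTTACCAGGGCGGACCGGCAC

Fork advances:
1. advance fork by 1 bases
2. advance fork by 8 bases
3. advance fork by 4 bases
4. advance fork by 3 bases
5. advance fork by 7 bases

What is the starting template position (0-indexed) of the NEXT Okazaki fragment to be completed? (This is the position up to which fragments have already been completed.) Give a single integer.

Step 1: advance 1 -> fork_pos = 0 + 1 = 1. Next multiple of 4 is 4 (not reached); still 0 fragment(s).
Step 2: advance 8 -> fork_pos = 1 + 8 = 9. Reached multiple(s) of 4: 4, 8 -> fragments 1-2 completed (2 total).
Step 3: advance 4 -> fork_pos = 9 + 4 = 13. Reached multiple(s) of 4: 12 -> fragment 3 completed (3 total).
Step 4: advance 3 -> fork_pos = 13 + 3 = 16. Reached multiple(s) of 4: 16 -> fragment 4 completed (4 total).
Step 5: advance 7 -> fork_pos = 16 + 7 = 23. Reached multiple(s) of 4: 20 -> fragment 5 completed (5 total).
5 fragment(s) completed, covering template[0:20] (5 x 4 = 20). The next fragment, fragment 6, covers template[20:24], so it starts at position 20.

Answer: 20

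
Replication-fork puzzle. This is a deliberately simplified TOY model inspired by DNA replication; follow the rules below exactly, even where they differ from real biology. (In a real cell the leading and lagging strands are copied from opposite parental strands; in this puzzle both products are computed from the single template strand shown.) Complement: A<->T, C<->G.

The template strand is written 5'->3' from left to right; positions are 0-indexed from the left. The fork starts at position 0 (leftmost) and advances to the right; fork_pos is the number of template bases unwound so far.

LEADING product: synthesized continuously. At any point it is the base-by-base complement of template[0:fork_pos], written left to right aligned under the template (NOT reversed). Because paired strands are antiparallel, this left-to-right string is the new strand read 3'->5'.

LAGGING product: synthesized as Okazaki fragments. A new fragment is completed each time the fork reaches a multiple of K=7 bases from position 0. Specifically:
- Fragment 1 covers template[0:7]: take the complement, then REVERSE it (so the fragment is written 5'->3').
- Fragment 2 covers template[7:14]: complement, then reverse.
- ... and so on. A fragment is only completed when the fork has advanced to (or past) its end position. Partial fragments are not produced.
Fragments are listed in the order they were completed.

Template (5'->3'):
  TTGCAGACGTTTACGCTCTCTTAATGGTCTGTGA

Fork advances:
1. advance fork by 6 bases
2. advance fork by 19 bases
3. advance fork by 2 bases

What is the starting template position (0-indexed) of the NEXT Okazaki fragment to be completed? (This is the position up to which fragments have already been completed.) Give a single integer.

Step 1: advance 6 -> fork_pos = 0 + 6 = 6. Next multiple of 7 is 7 (not reached); still 0 fragment(s).
Step 2: advance 19 -> fork_pos = 6 + 19 = 25. Reached multiple(s) of 7: 7, 14, 21 -> fragments 1-3 completed (3 total).
Step 3: advance 2 -> fork_pos = 25 + 2 = 27. Next multiple of 7 is 28 (not reached); still 3 fragment(s).
3 fragment(s) completed, covering template[0:21] (3 x 7 = 21). The next fragment, fragment 4, covers template[21:28], so it starts at position 21.

Answer: 21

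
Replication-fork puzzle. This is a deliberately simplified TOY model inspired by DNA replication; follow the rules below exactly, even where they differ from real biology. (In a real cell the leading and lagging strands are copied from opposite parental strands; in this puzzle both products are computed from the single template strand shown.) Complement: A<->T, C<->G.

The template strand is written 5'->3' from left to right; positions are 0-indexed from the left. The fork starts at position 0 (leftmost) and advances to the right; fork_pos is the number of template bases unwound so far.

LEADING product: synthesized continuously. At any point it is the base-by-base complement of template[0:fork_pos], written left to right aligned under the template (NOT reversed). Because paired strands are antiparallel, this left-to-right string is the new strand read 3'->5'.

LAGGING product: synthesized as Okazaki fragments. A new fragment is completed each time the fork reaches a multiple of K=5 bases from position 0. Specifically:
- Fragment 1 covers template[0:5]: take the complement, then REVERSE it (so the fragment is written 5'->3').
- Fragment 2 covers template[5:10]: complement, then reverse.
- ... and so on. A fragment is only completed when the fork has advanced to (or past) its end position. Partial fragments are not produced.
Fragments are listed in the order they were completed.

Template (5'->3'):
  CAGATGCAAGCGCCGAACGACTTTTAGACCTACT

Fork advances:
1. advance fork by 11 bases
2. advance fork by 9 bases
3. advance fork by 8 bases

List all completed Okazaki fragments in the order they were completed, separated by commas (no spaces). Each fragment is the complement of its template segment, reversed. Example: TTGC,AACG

Step 1: advance 11 -> fork_pos = 0 + 11 = 11. Reached multiple(s) of 5: 5, 10 -> fragments 1-2 completed (2 total).
Step 2: advance 9 -> fork_pos = 11 + 9 = 20. Reached multiple(s) of 5: 15, 20 -> fragments 3-4 completed (4 total).
Step 3: advance 8 -> fork_pos = 20 + 8 = 28. Reached multiple(s) of 5: 25 -> fragment 5 completed (5 total).
Final fork_pos = 28, so 5 fragment(s) are complete. Build each: template segment -> complement -> reverse.
Fragment 1: template[0:5] = CAGAT -> complement GTCTA -> reversed ATCTG
Fragment 2: template[5:10] = GCAAG -> complement CGTTC -> reversed CTTGC
Fragment 3: template[10:15] = CGCCG -> complement GCGGC -> reversed CGGCG
Fragment 4: template[15:20] = AACGA -> complement TTGCT -> reversed TCGTT
Fragment 5: template[20:25] = CTTTT -> complement GAAAA -> reversed AAAAG

Answer: ATCTG,CTTGC,CGGCG,TCGTT,AAAAG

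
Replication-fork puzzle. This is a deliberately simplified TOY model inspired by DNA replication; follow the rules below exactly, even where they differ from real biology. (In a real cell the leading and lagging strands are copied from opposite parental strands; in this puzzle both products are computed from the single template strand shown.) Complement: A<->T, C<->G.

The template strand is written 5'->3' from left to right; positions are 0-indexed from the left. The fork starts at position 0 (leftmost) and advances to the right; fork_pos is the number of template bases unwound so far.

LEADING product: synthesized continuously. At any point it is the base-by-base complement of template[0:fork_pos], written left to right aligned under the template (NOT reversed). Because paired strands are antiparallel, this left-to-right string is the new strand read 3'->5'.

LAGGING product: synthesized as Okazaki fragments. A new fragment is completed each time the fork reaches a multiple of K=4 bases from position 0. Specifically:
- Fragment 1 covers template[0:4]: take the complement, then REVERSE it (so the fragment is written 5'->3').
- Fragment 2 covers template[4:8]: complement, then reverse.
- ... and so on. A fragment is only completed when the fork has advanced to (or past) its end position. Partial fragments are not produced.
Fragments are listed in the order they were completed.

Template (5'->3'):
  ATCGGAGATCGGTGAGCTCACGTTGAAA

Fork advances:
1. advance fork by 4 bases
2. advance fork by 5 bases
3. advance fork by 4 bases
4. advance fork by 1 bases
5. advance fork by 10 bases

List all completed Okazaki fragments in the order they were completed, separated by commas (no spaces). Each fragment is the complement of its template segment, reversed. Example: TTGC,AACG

Step 1: advance 4 -> fork_pos = 0 + 4 = 4. Reached multiple(s) of 4: 4 -> fragment 1 completed (1 total).
Step 2: advance 5 -> fork_pos = 4 + 5 = 9. Reached multiple(s) of 4: 8 -> fragment 2 completed (2 total).
Step 3: advance 4 -> fork_pos = 9 + 4 = 13. Reached multiple(s) of 4: 12 -> fragment 3 completed (3 total).
Step 4: advance 1 -> fork_pos = 13 + 1 = 14. Next multiple of 4 is 16 (not reached); still 3 fragment(s).
Step 5: advance 10 -> fork_pos = 14 + 10 = 24. Reached multiple(s) of 4: 16, 20, 24 -> fragments 4-6 completed (6 total).
Final fork_pos = 24, so 6 fragment(s) are complete. Build each: template segment -> complement -> reverse.
Fragment 1: template[0:4] = ATCG -> complement TAGC -> reversed CGAT
Fragment 2: template[4:8] = GAGA -> complement CTCT -> reversed TCTC
Fragment 3: template[8:12] = TCGG -> complement AGCC -> reversed CCGA
Fragment 4: template[12:16] = TGAG -> complement ACTC -> reversed CTCA
Fragment 5: template[16:20] = CTCA -> complement GAGT -> reversed TGAG
Fragment 6: template[20:24] = CGTT -> complement GCAA -> reversed AACG

Answer: CGAT,TCTC,CCGA,CTCA,TGAG,AACG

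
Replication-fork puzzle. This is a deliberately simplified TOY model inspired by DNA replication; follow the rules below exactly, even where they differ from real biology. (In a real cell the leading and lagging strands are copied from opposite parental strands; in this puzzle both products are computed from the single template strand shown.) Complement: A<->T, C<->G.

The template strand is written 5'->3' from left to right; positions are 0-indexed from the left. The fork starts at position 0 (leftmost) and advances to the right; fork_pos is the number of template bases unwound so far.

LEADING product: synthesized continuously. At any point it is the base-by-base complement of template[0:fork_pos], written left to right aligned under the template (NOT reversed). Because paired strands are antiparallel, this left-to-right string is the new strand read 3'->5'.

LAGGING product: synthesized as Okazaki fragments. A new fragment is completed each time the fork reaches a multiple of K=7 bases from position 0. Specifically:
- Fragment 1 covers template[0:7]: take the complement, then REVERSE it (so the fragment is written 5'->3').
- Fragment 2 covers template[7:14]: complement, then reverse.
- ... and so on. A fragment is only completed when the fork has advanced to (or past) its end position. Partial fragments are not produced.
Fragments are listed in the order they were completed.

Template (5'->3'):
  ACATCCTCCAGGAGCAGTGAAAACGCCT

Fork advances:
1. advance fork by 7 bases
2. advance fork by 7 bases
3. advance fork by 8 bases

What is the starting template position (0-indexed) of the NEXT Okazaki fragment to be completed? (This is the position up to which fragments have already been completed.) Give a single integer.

Answer: 21

Derivation:
Step 1: advance 7 -> fork_pos = 0 + 7 = 7. Reached multiple(s) of 7: 7 -> fragment 1 completed (1 total).
Step 2: advance 7 -> fork_pos = 7 + 7 = 14. Reached multiple(s) of 7: 14 -> fragment 2 completed (2 total).
Step 3: advance 8 -> fork_pos = 14 + 8 = 22. Reached multiple(s) of 7: 21 -> fragment 3 completed (3 total).
3 fragment(s) completed, covering template[0:21] (3 x 7 = 21). The next fragment, fragment 4, covers template[21:28], so it starts at position 21.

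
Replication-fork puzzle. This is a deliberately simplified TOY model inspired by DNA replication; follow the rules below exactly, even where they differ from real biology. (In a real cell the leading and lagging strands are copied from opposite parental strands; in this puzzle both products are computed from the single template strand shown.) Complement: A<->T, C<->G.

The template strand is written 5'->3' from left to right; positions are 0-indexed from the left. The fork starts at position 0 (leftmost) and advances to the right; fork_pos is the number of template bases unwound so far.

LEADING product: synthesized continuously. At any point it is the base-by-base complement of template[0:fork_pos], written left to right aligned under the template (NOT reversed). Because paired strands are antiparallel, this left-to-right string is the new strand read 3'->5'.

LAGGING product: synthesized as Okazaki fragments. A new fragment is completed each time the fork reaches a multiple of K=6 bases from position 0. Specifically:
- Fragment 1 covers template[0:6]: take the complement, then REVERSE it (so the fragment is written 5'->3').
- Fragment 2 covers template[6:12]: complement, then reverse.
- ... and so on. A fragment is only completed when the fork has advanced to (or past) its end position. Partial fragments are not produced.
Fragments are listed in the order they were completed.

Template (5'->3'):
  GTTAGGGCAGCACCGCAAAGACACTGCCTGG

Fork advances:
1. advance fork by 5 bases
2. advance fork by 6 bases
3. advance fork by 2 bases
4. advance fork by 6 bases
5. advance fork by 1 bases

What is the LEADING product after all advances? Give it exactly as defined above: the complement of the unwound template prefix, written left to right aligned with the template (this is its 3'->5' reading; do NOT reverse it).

Answer: CAATCCCGTCGTGGCGTTTC

Derivation:
Step 1: advance 5 -> fork_pos = 0 + 5 = 5.
Step 2: advance 6 -> fork_pos = 5 + 6 = 11.
Step 3: advance 2 -> fork_pos = 11 + 2 = 13.
Step 4: advance 6 -> fork_pos = 13 + 6 = 19.
Step 5: advance 1 -> fork_pos = 19 + 1 = 20.
Unwound prefix: template[0:20] = GTTAGGGCAGCACCGCAAAG
Complement it base by base (A<->T, C<->G), keeping left-to-right order:
  [0:5] GTTAG -> CAATC
  [5:10] GGCAG -> CCGTC
  [10:15] CACCG -> GTGGC
  [15:20] CAAAG -> GTTTC
Concatenate: CAATCCCGTCGTGGCGTTTC (length 20; written aligned with the template, i.e. 3'->5').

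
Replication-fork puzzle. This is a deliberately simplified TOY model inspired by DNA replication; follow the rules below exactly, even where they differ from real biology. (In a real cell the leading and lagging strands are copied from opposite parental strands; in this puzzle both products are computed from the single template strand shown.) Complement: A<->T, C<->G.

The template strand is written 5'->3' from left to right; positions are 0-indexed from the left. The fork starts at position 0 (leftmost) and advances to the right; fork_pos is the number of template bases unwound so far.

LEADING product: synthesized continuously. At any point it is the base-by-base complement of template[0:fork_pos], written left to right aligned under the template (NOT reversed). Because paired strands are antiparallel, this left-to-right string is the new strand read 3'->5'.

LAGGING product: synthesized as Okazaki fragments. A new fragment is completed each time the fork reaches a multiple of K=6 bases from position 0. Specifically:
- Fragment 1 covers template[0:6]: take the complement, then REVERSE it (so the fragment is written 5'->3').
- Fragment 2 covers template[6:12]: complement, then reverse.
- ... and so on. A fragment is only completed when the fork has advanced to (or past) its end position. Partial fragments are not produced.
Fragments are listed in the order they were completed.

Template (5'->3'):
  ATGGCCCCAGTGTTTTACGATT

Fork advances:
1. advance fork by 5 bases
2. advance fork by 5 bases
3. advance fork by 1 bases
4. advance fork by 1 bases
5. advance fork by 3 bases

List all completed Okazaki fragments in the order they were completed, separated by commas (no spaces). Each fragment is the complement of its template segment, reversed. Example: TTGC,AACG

Answer: GGCCAT,CACTGG

Derivation:
Step 1: advance 5 -> fork_pos = 0 + 5 = 5. Next multiple of 6 is 6 (not reached); still 0 fragment(s).
Step 2: advance 5 -> fork_pos = 5 + 5 = 10. Reached multiple(s) of 6: 6 -> fragment 1 completed (1 total).
Step 3: advance 1 -> fork_pos = 10 + 1 = 11. Next multiple of 6 is 12 (not reached); still 1 fragment(s).
Step 4: advance 1 -> fork_pos = 11 + 1 = 12. Reached multiple(s) of 6: 12 -> fragment 2 completed (2 total).
Step 5: advance 3 -> fork_pos = 12 + 3 = 15. Next multiple of 6 is 18 (not reached); still 2 fragment(s).
Final fork_pos = 15, so 2 fragment(s) are complete. Build each: template segment -> complement -> reverse.
Fragment 1: template[0:6] = ATGGCC -> complement TACCGG -> reversed GGCCAT
Fragment 2: template[6:12] = CCAGTG -> complement GGTCAC -> reversed CACTGG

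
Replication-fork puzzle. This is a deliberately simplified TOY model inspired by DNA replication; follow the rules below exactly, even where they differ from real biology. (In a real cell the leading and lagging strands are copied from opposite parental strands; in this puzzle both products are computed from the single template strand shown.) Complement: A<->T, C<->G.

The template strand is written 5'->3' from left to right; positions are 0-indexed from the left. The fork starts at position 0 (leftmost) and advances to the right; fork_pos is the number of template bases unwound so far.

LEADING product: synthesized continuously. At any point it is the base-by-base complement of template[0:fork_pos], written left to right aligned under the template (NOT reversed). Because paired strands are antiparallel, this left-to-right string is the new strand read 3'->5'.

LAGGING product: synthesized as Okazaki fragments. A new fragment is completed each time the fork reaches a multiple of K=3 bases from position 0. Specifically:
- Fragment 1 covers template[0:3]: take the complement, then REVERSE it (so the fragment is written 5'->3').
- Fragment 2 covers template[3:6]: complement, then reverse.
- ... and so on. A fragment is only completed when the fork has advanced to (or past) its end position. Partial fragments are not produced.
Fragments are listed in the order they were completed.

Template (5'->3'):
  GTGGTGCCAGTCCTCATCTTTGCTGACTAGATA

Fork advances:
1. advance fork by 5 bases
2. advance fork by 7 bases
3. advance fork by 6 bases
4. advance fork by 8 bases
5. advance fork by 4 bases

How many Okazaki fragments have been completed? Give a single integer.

Answer: 10

Derivation:
Step 1: advance 5 -> fork_pos = 0 + 5 = 5. Reached multiple(s) of 3: 3 -> fragment 1 completed (1 total).
Step 2: advance 7 -> fork_pos = 5 + 7 = 12. Reached multiple(s) of 3: 6, 9, 12 -> fragments 2-4 completed (4 total).
Step 3: advance 6 -> fork_pos = 12 + 6 = 18. Reached multiple(s) of 3: 15, 18 -> fragments 5-6 completed (6 total).
Step 4: advance 8 -> fork_pos = 18 + 8 = 26. Reached multiple(s) of 3: 21, 24 -> fragments 7-8 completed (8 total).
Step 5: advance 4 -> fork_pos = 26 + 4 = 30. Reached multiple(s) of 3: 27, 30 -> fragments 9-10 completed (10 total).
Check: final fork_pos = 30; the multiples of 3 that are <= 30 are 3..30 -> 30 // 3 = 10 completed fragment(s).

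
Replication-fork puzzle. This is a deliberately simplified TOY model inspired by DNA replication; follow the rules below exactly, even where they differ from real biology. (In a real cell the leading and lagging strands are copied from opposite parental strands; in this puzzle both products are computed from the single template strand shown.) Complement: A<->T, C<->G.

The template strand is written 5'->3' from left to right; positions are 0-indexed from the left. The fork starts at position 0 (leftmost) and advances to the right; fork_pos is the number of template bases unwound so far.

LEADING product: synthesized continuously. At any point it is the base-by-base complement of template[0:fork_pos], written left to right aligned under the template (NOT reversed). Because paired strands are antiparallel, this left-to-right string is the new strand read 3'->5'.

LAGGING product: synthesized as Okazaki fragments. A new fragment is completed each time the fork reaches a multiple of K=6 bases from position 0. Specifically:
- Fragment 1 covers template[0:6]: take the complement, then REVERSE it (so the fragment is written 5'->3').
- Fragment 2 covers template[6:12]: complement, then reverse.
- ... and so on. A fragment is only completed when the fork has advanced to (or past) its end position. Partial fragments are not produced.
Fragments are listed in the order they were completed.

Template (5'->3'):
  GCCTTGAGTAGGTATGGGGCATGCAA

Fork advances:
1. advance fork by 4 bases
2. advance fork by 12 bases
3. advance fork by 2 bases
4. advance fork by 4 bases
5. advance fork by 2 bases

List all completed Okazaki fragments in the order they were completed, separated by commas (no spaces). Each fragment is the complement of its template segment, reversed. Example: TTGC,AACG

Answer: CAAGGC,CCTACT,CCCATA,GCATGC

Derivation:
Step 1: advance 4 -> fork_pos = 0 + 4 = 4. Next multiple of 6 is 6 (not reached); still 0 fragment(s).
Step 2: advance 12 -> fork_pos = 4 + 12 = 16. Reached multiple(s) of 6: 6, 12 -> fragments 1-2 completed (2 total).
Step 3: advance 2 -> fork_pos = 16 + 2 = 18. Reached multiple(s) of 6: 18 -> fragment 3 completed (3 total).
Step 4: advance 4 -> fork_pos = 18 + 4 = 22. Next multiple of 6 is 24 (not reached); still 3 fragment(s).
Step 5: advance 2 -> fork_pos = 22 + 2 = 24. Reached multiple(s) of 6: 24 -> fragment 4 completed (4 total).
Final fork_pos = 24, so 4 fragment(s) are complete. Build each: template segment -> complement -> reverse.
Fragment 1: template[0:6] = GCCTTG -> complement CGGAAC -> reversed CAAGGC
Fragment 2: template[6:12] = AGTAGG -> complement TCATCC -> reversed CCTACT
Fragment 3: template[12:18] = TATGGG -> complement ATACCC -> reversed CCCATA
Fragment 4: template[18:24] = GCATGC -> complement CGTACG -> reversed GCATGC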